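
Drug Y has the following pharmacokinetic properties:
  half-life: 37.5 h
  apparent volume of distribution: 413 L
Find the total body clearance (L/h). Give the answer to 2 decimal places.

k = ln2 / t½ = 0.693147 / 37.5 = 0.01848 h⁻¹
CL = k × Vd = 0.01848 × 413 = 7.632 L/h

7.63 L/h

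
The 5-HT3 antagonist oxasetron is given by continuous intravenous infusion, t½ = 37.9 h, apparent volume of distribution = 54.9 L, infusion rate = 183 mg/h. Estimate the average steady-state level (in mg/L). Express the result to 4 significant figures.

k = ln2 / t½ = 0.693147 / 37.9 = 0.01829 h⁻¹
CL = k × Vd = 0.01829 × 54.9 = 1.004 L/h
At steady state Css = R₀ / CL = 183 / 1.004 = 182.3 mg/L

182.3 mg/L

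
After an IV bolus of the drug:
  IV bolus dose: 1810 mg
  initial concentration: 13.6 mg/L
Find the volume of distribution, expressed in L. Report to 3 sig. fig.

Vd = Dose / C₀ = 1810 / 13.6 = 133.1 L

133 L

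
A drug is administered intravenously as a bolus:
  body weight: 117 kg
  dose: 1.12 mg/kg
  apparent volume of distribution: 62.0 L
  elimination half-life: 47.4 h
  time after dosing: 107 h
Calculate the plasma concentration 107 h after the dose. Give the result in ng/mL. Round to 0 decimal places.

442 ng/mL

Total dose = 1.12 × 117 = 131.0 mg
C₀ = Dose / Vd = 131.0 / 62.0 = 2.113 mg/L
k = ln2 / t½ = 0.693147 / 47.4 = 0.01462 h⁻¹
C = C₀ · e^(−k·t) = 2.113 × e^(−0.01462 × 107)
  = 2.113 × 0.2092 = 0.4420 mg/L
Convert: 0.4420 mg/L × 1000 = 442.0 ng/mL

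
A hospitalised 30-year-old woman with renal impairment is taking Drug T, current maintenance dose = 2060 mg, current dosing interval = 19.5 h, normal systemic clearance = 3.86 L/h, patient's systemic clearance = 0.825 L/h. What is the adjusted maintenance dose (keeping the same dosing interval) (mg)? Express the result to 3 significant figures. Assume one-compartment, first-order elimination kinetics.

440 mg

To keep the same average steady-state level, dosing rate must scale with clearance.
CL ratio = 0.825 / 3.86 = 0.2137
New dose (same interval) = 2060 × 0.2137 = 440.2 mg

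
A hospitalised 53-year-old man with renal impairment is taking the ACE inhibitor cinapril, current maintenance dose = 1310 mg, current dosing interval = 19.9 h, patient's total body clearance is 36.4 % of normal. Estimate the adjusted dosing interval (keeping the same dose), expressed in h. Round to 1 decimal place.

To keep the same average steady-state level, dosing rate must scale with clearance.
CL ratio = 36.4 / 100 = 0.3640
New interval (same dose) = 19.9 / 0.3640 = 54.67 h

54.7 h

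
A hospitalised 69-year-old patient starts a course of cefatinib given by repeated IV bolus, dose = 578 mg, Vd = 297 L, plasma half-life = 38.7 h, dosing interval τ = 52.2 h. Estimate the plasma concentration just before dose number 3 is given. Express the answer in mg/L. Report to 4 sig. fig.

C₀ per dose = Dose / Vd = 578 / 297 = 1.946 mg/L
k = ln2 / t½ = 0.693147 / 38.7 = 0.01791 h⁻¹
Fraction remaining after one interval: r = e^(−kτ) = e^(−0.01791 × 52.2) = 0.3926
Before dose 3, 2 doses have been given (aged 1τ, 2τ).
C_trough = C₀ × (r + r²) = 1.946 × (0.3926 + 0.1541) = 1.064 mg/L

1.064 mg/L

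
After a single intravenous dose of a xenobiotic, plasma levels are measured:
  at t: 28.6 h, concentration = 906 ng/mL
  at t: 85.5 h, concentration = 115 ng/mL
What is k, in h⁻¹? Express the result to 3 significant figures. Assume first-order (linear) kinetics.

k = ln(C₁/C₂) / (t₂ − t₁) = ln(906/115) / (85.5 − 28.6)
  = 2.064 / 56.90 = 0.03627 h⁻¹

0.0363 h⁻¹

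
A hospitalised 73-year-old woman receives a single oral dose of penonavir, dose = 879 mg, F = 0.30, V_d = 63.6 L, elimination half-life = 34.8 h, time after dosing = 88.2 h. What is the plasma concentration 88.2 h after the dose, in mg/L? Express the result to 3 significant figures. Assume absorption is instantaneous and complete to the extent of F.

Amount reaching circulation = F × Dose = 0.30 × 879.0 = 263.7 mg
C₀ = F·Dose / Vd = 263.7 / 63.6 = 4.146 mg/L
k = ln2 / t½ = 0.693147 / 34.8 = 0.01992 h⁻¹
C = C₀ · e^(−k·t) = 4.146 × e^(−0.01992 × 88.2)
  = 4.146 × 0.1726 = 0.7156 mg/L

0.716 mg/L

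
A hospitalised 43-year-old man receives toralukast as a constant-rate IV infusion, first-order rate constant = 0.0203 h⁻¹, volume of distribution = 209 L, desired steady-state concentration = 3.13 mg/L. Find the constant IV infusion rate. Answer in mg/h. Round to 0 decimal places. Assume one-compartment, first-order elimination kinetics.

CL = k × Vd = 0.02030 × 209 = 4.243 L/h
At steady state, infusion rate R₀ = Css × CL = 3.13 × 4.243 = 13.28 mg/h

13 mg/h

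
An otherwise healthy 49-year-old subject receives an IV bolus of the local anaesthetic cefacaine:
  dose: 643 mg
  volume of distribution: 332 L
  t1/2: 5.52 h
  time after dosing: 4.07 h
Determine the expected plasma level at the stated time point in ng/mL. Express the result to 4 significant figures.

1162 ng/mL

C₀ = Dose / Vd = 643.0 / 332 = 1.937 mg/L
k = ln2 / t½ = 0.693147 / 5.52 = 0.1256 h⁻¹
C = C₀ · e^(−k·t) = 1.937 × e^(−0.1256 × 4.07)
  = 1.937 × 0.5998 = 1.162 mg/L
Convert: 1.162 mg/L × 1000 = 1162 ng/mL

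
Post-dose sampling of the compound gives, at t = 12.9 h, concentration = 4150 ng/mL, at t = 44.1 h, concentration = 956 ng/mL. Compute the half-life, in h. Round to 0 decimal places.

15 h

k = ln(C₁/C₂) / (t₂ − t₁) = ln(4150/956) / (44.1 − 12.9)
  = 1.468 / 31.20 = 0.04705 h⁻¹
t½ = ln2 / k = 0.693147 / 0.04705 = 14.73 h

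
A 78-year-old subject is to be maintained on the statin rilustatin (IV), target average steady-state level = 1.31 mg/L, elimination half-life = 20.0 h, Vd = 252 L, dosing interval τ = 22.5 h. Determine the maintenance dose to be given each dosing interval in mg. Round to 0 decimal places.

257 mg

k = ln2 / t½ = 0.693147 / 20.0 = 0.03466 h⁻¹
CL = k × Vd = 0.03466 × 252 = 8.734 L/h
At steady state, Dose/τ = Css × CL.
Dose = Css × CL × τ = 1.31 × 8.734 × 22.5 = 257.4 mg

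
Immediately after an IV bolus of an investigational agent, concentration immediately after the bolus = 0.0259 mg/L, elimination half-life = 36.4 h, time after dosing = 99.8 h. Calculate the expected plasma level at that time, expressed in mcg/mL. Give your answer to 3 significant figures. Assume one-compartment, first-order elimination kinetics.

k = ln2 / t½ = 0.693147 / 36.4 = 0.01904 h⁻¹
C = C₀ · e^(−k·t) = 0.02590 × e^(−0.01904 × 99.8)
  = 0.02590 × 0.1495 = 0.003872 mg/L
(0.003872 mg/L = 0.003872 mcg/mL)

0.00387 mcg/mL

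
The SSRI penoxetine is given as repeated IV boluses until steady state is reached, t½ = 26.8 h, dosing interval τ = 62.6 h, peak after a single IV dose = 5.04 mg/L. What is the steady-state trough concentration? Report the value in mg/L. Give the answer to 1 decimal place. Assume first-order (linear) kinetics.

k = ln2 / t½ = 0.693147 / 26.8 = 0.02586 h⁻¹
e^(−kτ) = e^(−0.02586 × 62.6) = 0.1981
Accumulation ratio R = 1 / (1 − e^(−kτ)) = 1 / (1 − 0.1981) = 1.247
Steady-state trough = C₀ × R × e^(−kτ) = 5.04 × 1.247 × 0.1981 = 1.245 mg/L

1.2 mg/L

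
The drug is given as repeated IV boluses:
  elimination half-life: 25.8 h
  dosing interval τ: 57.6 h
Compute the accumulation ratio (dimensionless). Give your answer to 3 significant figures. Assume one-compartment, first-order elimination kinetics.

k = ln2 / t½ = 0.693147 / 25.8 = 0.02687 h⁻¹
e^(−kτ) = e^(−0.02687 × 57.6) = 0.2127
Accumulation ratio R = 1 / (1 − e^(−kτ)) = 1 / (1 − 0.2127) = 1.270

1.27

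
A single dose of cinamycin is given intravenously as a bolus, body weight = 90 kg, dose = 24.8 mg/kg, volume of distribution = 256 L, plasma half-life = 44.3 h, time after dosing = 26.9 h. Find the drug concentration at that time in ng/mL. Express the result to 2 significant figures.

Total dose = 24.8 × 90 = 2232 mg
C₀ = Dose / Vd = 2232 / 256 = 8.719 mg/L
k = ln2 / t½ = 0.693147 / 44.3 = 0.01565 h⁻¹
C = C₀ · e^(−k·t) = 8.719 × e^(−0.01565 × 26.9)
  = 8.719 × 0.6564 = 5.723 mg/L
Convert: 5.723 mg/L × 1000 = 5723 ng/mL

5700 ng/mL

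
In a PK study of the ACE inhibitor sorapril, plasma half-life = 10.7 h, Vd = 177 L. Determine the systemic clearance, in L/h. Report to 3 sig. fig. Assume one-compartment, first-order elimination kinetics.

k = ln2 / t½ = 0.693147 / 10.7 = 0.06478 h⁻¹
CL = k × Vd = 0.06478 × 177 = 11.47 L/h

11.5 L/h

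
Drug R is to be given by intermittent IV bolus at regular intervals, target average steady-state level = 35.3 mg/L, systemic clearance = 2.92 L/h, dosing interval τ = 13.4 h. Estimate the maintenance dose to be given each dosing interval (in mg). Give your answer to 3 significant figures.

At steady state, Dose/τ = Css × CL.
Dose = Css × CL × τ = 35.3 × 2.920 × 13.4 = 1381 mg

1380 mg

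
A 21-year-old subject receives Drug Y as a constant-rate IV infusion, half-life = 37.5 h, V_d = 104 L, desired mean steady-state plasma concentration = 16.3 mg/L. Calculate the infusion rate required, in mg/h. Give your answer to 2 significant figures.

31 mg/h

k = ln2 / t½ = 0.693147 / 37.5 = 0.01848 h⁻¹
CL = k × Vd = 0.01848 × 104 = 1.922 L/h
At steady state, infusion rate R₀ = Css × CL = 16.3 × 1.922 = 31.33 mg/h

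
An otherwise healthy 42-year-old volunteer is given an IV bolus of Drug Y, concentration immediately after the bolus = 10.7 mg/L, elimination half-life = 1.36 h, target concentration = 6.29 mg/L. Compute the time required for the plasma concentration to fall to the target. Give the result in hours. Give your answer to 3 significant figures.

k = ln2 / t½ = 0.693147 / 1.36 = 0.5097 h⁻¹
t = ln(C₀ / C) / k = ln(10.70 / 6.29) / 0.5097
  = ln(1.701) / 0.5097 = 0.5312 / 0.5097 = 1.042 h

1.04 h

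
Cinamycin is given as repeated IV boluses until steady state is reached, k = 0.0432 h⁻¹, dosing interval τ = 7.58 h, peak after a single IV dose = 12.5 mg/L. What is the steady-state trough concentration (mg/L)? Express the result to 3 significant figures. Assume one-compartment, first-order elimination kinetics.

32.3 mg/L

e^(−kτ) = e^(−0.04320 × 7.58) = 0.7208
Accumulation ratio R = 1 / (1 − e^(−kτ)) = 1 / (1 − 0.7208) = 3.582
Steady-state trough = C₀ × R × e^(−kτ) = 12.5 × 3.582 × 0.7208 = 32.27 mg/L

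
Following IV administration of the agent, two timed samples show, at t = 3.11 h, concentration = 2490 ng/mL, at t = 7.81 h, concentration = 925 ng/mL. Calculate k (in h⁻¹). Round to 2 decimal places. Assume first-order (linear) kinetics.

0.21 h⁻¹

k = ln(C₁/C₂) / (t₂ − t₁) = ln(2490/925) / (7.81 − 3.11)
  = 0.9902 / 4.700 = 0.2107 h⁻¹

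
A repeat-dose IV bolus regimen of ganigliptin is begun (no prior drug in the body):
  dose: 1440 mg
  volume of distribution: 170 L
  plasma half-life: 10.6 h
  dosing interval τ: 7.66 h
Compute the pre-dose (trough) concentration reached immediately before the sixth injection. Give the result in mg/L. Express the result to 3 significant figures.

C₀ per dose = Dose / Vd = 1440 / 170 = 8.471 mg/L
k = ln2 / t½ = 0.693147 / 10.6 = 0.06539 h⁻¹
Fraction remaining after one interval: r = e^(−kτ) = e^(−0.06539 × 7.66) = 0.6060
Before dose 6, 5 doses have been given (aged 1τ, 2τ, 3τ, 4τ, 5τ).
C_trough = C₀ × (r + r² + … + r^5) = C₀ × r(1−r^5)/(1−r)
        = 8.471 × 0.6060 × (1 − 0.08173) / (1 − 0.6060) = 11.96 mg/L

12.0 mg/L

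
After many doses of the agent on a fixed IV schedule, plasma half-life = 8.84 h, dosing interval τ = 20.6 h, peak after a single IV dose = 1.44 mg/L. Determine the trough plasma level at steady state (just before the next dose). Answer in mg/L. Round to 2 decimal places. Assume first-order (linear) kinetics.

0.36 mg/L

k = ln2 / t½ = 0.693147 / 8.84 = 0.07841 h⁻¹
e^(−kτ) = e^(−0.07841 × 20.6) = 0.1988
Accumulation ratio R = 1 / (1 − e^(−kτ)) = 1 / (1 − 0.1988) = 1.248
Steady-state trough = C₀ × R × e^(−kτ) = 1.44 × 1.248 × 0.1988 = 0.3573 mg/L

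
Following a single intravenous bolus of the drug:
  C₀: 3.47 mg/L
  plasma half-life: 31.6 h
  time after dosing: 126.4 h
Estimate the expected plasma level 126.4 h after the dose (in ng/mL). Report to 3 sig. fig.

k = ln2 / t½ = 0.693147 / 31.6 = 0.02194 h⁻¹
t / t½ = 126.4 / 31.6 = 4 half-lives
C = C₀ × (1/2)^4 = 3.470 × 0.06250 = 0.2169 mg/L
Convert: 0.2169 mg/L × 1000 = 216.9 ng/mL

217 ng/mL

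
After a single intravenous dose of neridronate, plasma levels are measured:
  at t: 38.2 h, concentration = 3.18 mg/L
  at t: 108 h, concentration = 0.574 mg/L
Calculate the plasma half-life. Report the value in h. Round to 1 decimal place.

k = ln(C₁/C₂) / (t₂ − t₁) = ln(3.18/0.574) / (108 − 38.2)
  = 1.712 / 69.80 = 0.02453 h⁻¹
t½ = ln2 / k = 0.693147 / 0.02453 = 28.26 h

28.3 h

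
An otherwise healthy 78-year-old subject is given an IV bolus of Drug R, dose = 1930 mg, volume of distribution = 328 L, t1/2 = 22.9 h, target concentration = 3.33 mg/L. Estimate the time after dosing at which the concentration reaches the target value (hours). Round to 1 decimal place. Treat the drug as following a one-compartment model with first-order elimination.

C₀ = Dose / Vd = 1930 / 328 = 5.884 mg/L
k = ln2 / t½ = 0.693147 / 22.9 = 0.03027 h⁻¹
t = ln(C₀ / C) / k = ln(5.884 / 3.33) / 0.03027
  = ln(1.767) / 0.03027 = 0.5693 / 0.03027 = 18.81 h

18.8 h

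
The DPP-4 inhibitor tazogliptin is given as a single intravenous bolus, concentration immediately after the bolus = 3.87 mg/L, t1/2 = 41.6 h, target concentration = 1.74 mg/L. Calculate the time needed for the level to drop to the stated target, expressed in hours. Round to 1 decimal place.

48.0 h

k = ln2 / t½ = 0.693147 / 41.6 = 0.01666 h⁻¹
t = ln(C₀ / C) / k = ln(3.870 / 1.74) / 0.01666
  = ln(2.224) / 0.01666 = 0.7993 / 0.01666 = 47.98 h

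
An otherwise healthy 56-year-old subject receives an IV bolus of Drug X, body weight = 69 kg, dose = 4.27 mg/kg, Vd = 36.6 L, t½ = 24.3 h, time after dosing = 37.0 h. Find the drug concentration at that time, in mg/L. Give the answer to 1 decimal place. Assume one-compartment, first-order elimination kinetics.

Total dose = 4.27 × 69 = 294.6 mg
C₀ = Dose / Vd = 294.6 / 36.6 = 8.049 mg/L
k = ln2 / t½ = 0.693147 / 24.3 = 0.02852 h⁻¹
C = C₀ · e^(−k·t) = 8.049 × e^(−0.02852 × 37.0)
  = 8.049 × 0.3481 = 2.802 mg/L

2.8 mg/L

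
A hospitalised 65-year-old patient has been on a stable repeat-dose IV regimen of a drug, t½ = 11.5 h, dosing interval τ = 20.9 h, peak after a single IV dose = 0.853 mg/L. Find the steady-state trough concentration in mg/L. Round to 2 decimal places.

k = ln2 / t½ = 0.693147 / 11.5 = 0.06027 h⁻¹
e^(−kτ) = e^(−0.06027 × 20.9) = 0.2838
Accumulation ratio R = 1 / (1 − e^(−kτ)) = 1 / (1 − 0.2838) = 1.396
Steady-state trough = C₀ × R × e^(−kτ) = 0.853 × 1.396 × 0.2838 = 0.3379 mg/L

0.34 mg/L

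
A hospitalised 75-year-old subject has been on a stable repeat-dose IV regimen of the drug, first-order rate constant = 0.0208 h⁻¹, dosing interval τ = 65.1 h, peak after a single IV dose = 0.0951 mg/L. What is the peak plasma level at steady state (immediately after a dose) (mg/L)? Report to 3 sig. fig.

0.128 mg/L

e^(−kτ) = e^(−0.02080 × 65.1) = 0.2582
Accumulation ratio R = 1 / (1 − e^(−kτ)) = 1 / (1 − 0.2582) = 1.348
Steady-state peak = C₀ × R = 0.0951 × 1.348 = 0.1282 mg/L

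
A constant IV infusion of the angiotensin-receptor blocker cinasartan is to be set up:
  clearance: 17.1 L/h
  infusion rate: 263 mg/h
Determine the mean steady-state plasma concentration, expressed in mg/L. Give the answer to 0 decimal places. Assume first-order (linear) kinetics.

15 mg/L

At steady state Css = R₀ / CL = 263 / 17.10 = 15.38 mg/L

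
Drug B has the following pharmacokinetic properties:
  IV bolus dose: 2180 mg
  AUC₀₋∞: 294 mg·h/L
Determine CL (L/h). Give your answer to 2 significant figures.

CL = Dose / AUC = 2180 / 294 = 7.415 L/h

7.4 L/h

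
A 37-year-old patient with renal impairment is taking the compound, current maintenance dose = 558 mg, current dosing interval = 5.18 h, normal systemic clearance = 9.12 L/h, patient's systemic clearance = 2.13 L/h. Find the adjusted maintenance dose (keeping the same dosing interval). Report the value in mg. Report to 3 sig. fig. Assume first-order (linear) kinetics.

To keep the same average steady-state level, dosing rate must scale with clearance.
CL ratio = 2.13 / 9.12 = 0.2336
New dose (same interval) = 558 × 0.2336 = 130.3 mg

130 mg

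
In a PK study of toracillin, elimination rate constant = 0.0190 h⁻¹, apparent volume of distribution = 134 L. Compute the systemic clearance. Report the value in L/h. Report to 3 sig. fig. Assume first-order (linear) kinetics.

2.55 L/h

CL = k × Vd = 0.0190 × 134 = 2.546 L/h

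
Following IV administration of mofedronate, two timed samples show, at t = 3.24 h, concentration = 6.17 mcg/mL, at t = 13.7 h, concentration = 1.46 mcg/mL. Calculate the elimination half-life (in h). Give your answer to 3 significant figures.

5.03 h

k = ln(C₁/C₂) / (t₂ − t₁) = ln(6.17/1.46) / (13.7 − 3.24)
  = 1.441 / 10.46 = 0.1378 h⁻¹
t½ = ln2 / k = 0.693147 / 0.1378 = 5.030 h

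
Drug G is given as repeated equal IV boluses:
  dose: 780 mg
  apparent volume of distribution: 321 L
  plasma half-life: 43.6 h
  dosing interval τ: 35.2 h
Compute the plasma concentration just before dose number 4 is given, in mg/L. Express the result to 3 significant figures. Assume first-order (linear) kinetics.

C₀ per dose = Dose / Vd = 780 / 321 = 2.430 mg/L
k = ln2 / t½ = 0.693147 / 43.6 = 0.01590 h⁻¹
Fraction remaining after one interval: r = e^(−kτ) = e^(−0.01590 × 35.2) = 0.5714
Before dose 4, 3 doses have been given (aged 1τ, 2τ, 3τ).
C_trough = C₀ × (r + r² + … + r^3) = C₀ × r(1−r^3)/(1−r)
        = 2.430 × 0.5714 × (1 − 0.1866) / (1 − 0.5714) = 2.635 mg/L

2.64 mg/L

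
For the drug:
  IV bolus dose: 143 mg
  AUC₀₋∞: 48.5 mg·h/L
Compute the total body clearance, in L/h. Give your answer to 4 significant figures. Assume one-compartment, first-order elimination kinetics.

CL = Dose / AUC = 143 / 48.5 = 2.948 L/h

2.948 L/h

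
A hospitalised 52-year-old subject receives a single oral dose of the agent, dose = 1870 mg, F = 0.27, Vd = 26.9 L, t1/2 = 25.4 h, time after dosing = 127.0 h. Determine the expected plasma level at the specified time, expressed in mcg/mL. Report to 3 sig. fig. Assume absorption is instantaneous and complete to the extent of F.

Amount reaching circulation = F × Dose = 0.27 × 1870 = 504.9 mg
C₀ = F·Dose / Vd = 504.9 / 26.9 = 18.77 mg/L
k = ln2 / t½ = 0.693147 / 25.4 = 0.02729 h⁻¹
t / t½ = 127.0 / 25.4 = 5 half-lives
C = C₀ × (1/2)^5 = 18.77 × 0.03125 = 0.5866 mg/L
(0.5866 mg/L = 0.5866 mcg/mL)

0.587 mcg/mL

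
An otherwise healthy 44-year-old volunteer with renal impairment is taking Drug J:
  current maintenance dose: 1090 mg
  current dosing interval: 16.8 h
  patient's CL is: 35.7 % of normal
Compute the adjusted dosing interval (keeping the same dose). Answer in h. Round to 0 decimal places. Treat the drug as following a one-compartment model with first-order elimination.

To keep the same average steady-state level, dosing rate must scale with clearance.
CL ratio = 35.7 / 100 = 0.3570
New interval (same dose) = 16.8 / 0.3570 = 47.06 h

47 h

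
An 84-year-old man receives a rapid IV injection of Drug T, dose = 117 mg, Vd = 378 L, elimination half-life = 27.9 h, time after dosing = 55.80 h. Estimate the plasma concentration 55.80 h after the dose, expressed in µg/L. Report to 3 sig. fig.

77.4 µg/L

C₀ = Dose / Vd = 117.0 / 378 = 0.3095 mg/L
k = ln2 / t½ = 0.693147 / 27.9 = 0.02484 h⁻¹
t / t½ = 55.80 / 27.9 = 2 half-lives
C = C₀ × (1/2)^2 = 0.3095 × 0.2500 = 0.07738 mg/L
Convert: 0.07738 mg/L × 1000 = 77.38 µg/L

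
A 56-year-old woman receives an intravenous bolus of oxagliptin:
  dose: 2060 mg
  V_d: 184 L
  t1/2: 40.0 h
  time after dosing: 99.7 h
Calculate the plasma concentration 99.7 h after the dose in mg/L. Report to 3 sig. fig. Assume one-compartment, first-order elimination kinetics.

1.99 mg/L

C₀ = Dose / Vd = 2060 / 184 = 11.20 mg/L
k = ln2 / t½ = 0.693147 / 40.0 = 0.01733 h⁻¹
C = C₀ · e^(−k·t) = 11.20 × e^(−0.01733 × 99.7)
  = 11.20 × 0.1777 = 1.990 mg/L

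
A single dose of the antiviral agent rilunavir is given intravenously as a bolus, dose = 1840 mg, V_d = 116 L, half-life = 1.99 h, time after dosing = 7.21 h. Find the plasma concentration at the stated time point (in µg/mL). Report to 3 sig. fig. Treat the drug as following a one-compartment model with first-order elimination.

C₀ = Dose / Vd = 1840 / 116 = 15.86 mg/L
k = ln2 / t½ = 0.693147 / 1.99 = 0.3483 h⁻¹
C = C₀ · e^(−k·t) = 15.86 × e^(−0.3483 × 7.21)
  = 15.86 × 0.08117 = 1.287 mg/L
(1.287 mg/L = 1.287 µg/mL)

1.29 µg/mL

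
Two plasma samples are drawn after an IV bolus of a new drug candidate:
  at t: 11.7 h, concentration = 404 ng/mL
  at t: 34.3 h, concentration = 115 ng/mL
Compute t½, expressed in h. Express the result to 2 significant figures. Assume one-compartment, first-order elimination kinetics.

12 h

k = ln(C₁/C₂) / (t₂ − t₁) = ln(404/115) / (34.3 − 11.7)
  = 1.256 / 22.60 = 0.05558 h⁻¹
t½ = ln2 / k = 0.693147 / 0.05558 = 12.47 h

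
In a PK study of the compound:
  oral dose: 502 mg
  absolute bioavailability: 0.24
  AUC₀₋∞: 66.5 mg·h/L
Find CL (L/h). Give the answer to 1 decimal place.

CL = F·Dose / AUC = 0.24 × 502 / 66.5 = 1.812 L/h

1.8 L/h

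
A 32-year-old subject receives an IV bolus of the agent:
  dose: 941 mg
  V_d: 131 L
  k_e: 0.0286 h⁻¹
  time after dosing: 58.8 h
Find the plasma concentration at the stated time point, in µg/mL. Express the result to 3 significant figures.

1.34 µg/mL

C₀ = Dose / Vd = 941.0 / 131 = 7.183 mg/L
C = C₀ · e^(−k·t) = 7.183 × e^(−0.02860 × 58.8)
  = 7.183 × 0.1861 = 1.337 mg/L
(1.337 mg/L = 1.337 µg/mL)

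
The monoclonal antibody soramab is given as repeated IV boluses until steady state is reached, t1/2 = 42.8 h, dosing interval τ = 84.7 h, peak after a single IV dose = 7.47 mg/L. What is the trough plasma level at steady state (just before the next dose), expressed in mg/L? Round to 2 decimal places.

2.54 mg/L

k = ln2 / t½ = 0.693147 / 42.8 = 0.01620 h⁻¹
e^(−kτ) = e^(−0.01620 × 84.7) = 0.2536
Accumulation ratio R = 1 / (1 − e^(−kτ)) = 1 / (1 − 0.2536) = 1.340
Steady-state trough = C₀ × R × e^(−kτ) = 7.47 × 1.340 × 0.2536 = 2.538 mg/L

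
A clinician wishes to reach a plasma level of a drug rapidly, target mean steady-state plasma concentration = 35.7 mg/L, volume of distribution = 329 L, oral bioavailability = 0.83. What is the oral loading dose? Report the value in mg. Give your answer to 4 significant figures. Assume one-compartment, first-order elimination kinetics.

14150 mg

LD = Css × Vd / F = 35.7 × 329 / 0.83 = 14150 mg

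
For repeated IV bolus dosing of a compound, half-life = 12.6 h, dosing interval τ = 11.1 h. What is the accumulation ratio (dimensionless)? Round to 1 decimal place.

2.2

k = ln2 / t½ = 0.693147 / 12.6 = 0.05501 h⁻¹
e^(−kτ) = e^(−0.05501 × 11.1) = 0.5430
Accumulation ratio R = 1 / (1 − e^(−kτ)) = 1 / (1 − 0.5430) = 2.188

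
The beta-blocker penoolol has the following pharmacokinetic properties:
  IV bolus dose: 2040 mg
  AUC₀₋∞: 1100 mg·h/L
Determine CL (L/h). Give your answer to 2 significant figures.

CL = Dose / AUC = 2040 / 1100 = 1.855 L/h

1.9 L/h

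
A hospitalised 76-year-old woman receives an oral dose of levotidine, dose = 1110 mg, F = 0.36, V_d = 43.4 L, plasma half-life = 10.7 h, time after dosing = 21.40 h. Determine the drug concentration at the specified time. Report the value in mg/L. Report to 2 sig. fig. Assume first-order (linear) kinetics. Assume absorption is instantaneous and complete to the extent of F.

Amount reaching circulation = F × Dose = 0.36 × 1110 = 399.6 mg
C₀ = F·Dose / Vd = 399.6 / 43.4 = 9.207 mg/L
k = ln2 / t½ = 0.693147 / 10.7 = 0.06478 h⁻¹
t / t½ = 21.40 / 10.7 = 2 half-lives
C = C₀ × (1/2)^2 = 9.207 × 0.2500 = 2.302 mg/L

2.3 mg/L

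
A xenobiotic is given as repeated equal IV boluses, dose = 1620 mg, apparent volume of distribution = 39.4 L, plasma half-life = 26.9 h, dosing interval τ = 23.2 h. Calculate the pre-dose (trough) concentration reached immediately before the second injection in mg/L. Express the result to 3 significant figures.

C₀ per dose = Dose / Vd = 1620 / 39.4 = 41.12 mg/L
k = ln2 / t½ = 0.693147 / 26.9 = 0.02577 h⁻¹
Fraction remaining after one interval: r = e^(−kτ) = e^(−0.02577 × 23.2) = 0.5500
Before dose 2, 1 dose has been given (aged 1τ).
C_trough = C₀ × r = 41.12 × 0.5500 = 22.62 mg/L

22.6 mg/L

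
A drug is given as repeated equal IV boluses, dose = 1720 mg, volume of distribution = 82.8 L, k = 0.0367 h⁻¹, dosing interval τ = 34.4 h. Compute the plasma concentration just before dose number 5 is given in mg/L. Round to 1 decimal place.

8.1 mg/L

C₀ per dose = Dose / Vd = 1720 / 82.8 = 20.77 mg/L
Fraction remaining after one interval: r = e^(−kτ) = e^(−0.03670 × 34.4) = 0.2830
Before dose 5, 4 doses have been given (aged 1τ, 2τ, 3τ, 4τ).
C_trough = C₀ × (r + r² + … + r^4) = C₀ × r(1−r^4)/(1−r)
        = 20.77 × 0.2830 × (1 − 0.006414) / (1 − 0.2830) = 8.145 mg/L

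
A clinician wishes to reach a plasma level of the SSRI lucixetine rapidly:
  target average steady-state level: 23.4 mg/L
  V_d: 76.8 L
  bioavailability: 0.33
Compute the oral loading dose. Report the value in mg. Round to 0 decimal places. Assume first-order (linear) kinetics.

LD = Css × Vd / F = 23.4 × 76.8 / 0.33 = 5446 mg

5446 mg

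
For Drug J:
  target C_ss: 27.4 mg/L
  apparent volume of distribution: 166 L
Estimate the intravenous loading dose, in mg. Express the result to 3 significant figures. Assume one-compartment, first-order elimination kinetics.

LD = Css × Vd = 27.4 × 166 = 4548 mg

4550 mg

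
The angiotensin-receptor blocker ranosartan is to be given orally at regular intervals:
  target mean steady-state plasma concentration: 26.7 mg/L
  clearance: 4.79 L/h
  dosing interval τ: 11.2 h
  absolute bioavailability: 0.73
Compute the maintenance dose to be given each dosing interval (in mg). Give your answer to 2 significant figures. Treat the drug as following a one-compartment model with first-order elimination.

At steady state, F × (Dose/τ) = Css × CL.
Dose = Css × CL × τ / F = 26.7 × 4.790 × 11.2 / 0.73 = 1962 mg

2000 mg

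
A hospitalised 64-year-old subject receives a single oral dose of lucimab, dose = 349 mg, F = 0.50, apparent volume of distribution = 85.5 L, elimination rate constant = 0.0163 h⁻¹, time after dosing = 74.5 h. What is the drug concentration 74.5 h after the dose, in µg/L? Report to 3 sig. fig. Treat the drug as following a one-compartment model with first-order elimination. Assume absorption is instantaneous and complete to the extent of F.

Amount reaching circulation = F × Dose = 0.50 × 349.0 = 174.5 mg
C₀ = F·Dose / Vd = 174.5 / 85.5 = 2.041 mg/L
C = C₀ · e^(−k·t) = 2.041 × e^(−0.01630 × 74.5)
  = 2.041 × 0.2969 = 0.6060 mg/L
Convert: 0.6060 mg/L × 1000 = 606.0 µg/L

606 µg/L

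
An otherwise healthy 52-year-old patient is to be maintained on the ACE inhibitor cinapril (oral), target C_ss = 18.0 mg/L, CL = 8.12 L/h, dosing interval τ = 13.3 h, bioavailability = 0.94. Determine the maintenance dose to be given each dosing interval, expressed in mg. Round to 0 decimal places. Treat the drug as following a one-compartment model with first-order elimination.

At steady state, F × (Dose/τ) = Css × CL.
Dose = Css × CL × τ / F = 18.0 × 8.120 × 13.3 / 0.94 = 2068 mg

2068 mg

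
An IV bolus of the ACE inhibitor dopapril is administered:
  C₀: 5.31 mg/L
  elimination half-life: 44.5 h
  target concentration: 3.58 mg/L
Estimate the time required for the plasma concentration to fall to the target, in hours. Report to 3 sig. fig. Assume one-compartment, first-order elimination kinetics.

25.3 h

k = ln2 / t½ = 0.693147 / 44.5 = 0.01558 h⁻¹
t = ln(C₀ / C) / k = ln(5.310 / 3.58) / 0.01558
  = ln(1.483) / 0.01558 = 0.3941 / 0.01558 = 25.30 h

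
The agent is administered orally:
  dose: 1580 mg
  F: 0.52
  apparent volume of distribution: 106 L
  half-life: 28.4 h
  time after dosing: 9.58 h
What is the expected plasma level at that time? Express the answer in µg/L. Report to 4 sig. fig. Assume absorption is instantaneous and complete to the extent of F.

6135 µg/L

Amount reaching circulation = F × Dose = 0.52 × 1580 = 821.6 mg
C₀ = F·Dose / Vd = 821.6 / 106 = 7.751 mg/L
k = ln2 / t½ = 0.693147 / 28.4 = 0.02441 h⁻¹
C = C₀ · e^(−k·t) = 7.751 × e^(−0.02441 × 9.58)
  = 7.751 × 0.7915 = 6.135 mg/L
Convert: 6.135 mg/L × 1000 = 6135 µg/L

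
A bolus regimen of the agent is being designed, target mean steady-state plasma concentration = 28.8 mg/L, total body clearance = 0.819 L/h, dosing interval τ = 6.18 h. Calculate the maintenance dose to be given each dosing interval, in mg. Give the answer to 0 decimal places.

At steady state, Dose/τ = Css × CL.
Dose = Css × CL × τ = 28.8 × 0.8190 × 6.18 = 145.8 mg

146 mg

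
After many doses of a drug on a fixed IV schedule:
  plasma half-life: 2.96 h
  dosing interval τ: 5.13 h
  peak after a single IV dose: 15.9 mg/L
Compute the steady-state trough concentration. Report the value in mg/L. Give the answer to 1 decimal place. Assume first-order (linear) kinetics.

k = ln2 / t½ = 0.693147 / 2.96 = 0.2342 h⁻¹
e^(−kτ) = e^(−0.2342 × 5.13) = 0.3008
Accumulation ratio R = 1 / (1 − e^(−kτ)) = 1 / (1 − 0.3008) = 1.430
Steady-state trough = C₀ × R × e^(−kτ) = 15.9 × 1.430 × 0.3008 = 6.839 mg/L

6.8 mg/L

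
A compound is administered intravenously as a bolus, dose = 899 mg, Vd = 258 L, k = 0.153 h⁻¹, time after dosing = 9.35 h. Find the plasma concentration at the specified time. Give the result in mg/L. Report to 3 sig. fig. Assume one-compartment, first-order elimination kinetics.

C₀ = Dose / Vd = 899.0 / 258 = 3.484 mg/L
C = C₀ · e^(−k·t) = 3.484 × e^(−0.1530 × 9.35)
  = 3.484 × 0.2392 = 0.8334 mg/L

0.833 mg/L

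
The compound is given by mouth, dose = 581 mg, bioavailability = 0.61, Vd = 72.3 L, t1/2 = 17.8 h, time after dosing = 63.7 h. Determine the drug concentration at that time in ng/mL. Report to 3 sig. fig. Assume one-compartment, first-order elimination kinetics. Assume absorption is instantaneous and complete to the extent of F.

Amount reaching circulation = F × Dose = 0.61 × 581.0 = 354.4 mg
C₀ = F·Dose / Vd = 354.4 / 72.3 = 4.902 mg/L
k = ln2 / t½ = 0.693147 / 17.8 = 0.03894 h⁻¹
C = C₀ · e^(−k·t) = 4.902 × e^(−0.03894 × 63.7)
  = 4.902 × 0.08370 = 0.4103 mg/L
Convert: 0.4103 mg/L × 1000 = 410.3 ng/mL

410 ng/mL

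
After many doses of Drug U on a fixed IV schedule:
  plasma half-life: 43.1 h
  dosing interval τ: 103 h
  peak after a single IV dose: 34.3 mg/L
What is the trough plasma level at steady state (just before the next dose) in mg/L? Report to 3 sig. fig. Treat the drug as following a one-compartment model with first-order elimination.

k = ln2 / t½ = 0.693147 / 43.1 = 0.01608 h⁻¹
e^(−kτ) = e^(−0.01608 × 103) = 0.1909
Accumulation ratio R = 1 / (1 − e^(−kτ)) = 1 / (1 − 0.1909) = 1.236
Steady-state trough = C₀ × R × e^(−kτ) = 34.3 × 1.236 × 0.1909 = 8.093 mg/L

8.09 mg/L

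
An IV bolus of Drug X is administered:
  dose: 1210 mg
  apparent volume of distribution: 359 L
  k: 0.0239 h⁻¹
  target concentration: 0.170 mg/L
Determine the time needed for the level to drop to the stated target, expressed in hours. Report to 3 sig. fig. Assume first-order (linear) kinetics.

125 h

C₀ = Dose / Vd = 1210 / 359 = 3.370 mg/L
t = ln(C₀ / C) / k = ln(3.370 / 0.170) / 0.02390
  = ln(19.82) / 0.02390 = 2.987 / 0.02390 = 125.0 h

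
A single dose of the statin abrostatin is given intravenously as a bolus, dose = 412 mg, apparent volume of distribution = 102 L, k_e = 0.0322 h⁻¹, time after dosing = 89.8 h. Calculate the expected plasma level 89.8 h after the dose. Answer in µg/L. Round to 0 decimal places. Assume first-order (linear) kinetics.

224 µg/L

C₀ = Dose / Vd = 412.0 / 102 = 4.039 mg/L
C = C₀ · e^(−k·t) = 4.039 × e^(−0.03220 × 89.8)
  = 4.039 × 0.05549 = 0.2241 mg/L
Convert: 0.2241 mg/L × 1000 = 224.1 µg/L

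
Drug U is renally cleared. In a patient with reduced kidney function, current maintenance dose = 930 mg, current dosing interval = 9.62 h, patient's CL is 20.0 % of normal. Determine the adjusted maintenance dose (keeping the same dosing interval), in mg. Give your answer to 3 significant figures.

186 mg

To keep the same average steady-state level, dosing rate must scale with clearance.
CL ratio = 20.0 / 100 = 0.2000
New dose (same interval) = 930 × 0.2000 = 186.0 mg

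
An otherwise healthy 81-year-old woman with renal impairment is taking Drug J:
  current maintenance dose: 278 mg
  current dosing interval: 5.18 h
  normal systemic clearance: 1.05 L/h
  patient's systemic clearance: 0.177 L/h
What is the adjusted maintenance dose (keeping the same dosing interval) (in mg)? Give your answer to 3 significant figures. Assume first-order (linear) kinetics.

To keep the same average steady-state level, dosing rate must scale with clearance.
CL ratio = 0.177 / 1.05 = 0.1686
New dose (same interval) = 278 × 0.1686 = 46.87 mg

46.9 mg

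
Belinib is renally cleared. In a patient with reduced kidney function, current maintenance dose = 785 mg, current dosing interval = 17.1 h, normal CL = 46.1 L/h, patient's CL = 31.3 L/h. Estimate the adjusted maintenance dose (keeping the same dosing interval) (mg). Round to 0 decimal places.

533 mg

To keep the same average steady-state level, dosing rate must scale with clearance.
CL ratio = 31.3 / 46.1 = 0.6790
New dose (same interval) = 785 × 0.6790 = 533.0 mg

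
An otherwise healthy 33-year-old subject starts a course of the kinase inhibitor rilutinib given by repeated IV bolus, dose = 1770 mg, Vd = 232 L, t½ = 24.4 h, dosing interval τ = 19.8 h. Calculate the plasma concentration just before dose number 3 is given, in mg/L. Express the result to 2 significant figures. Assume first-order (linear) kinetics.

6.8 mg/L

C₀ per dose = Dose / Vd = 1770 / 232 = 7.629 mg/L
k = ln2 / t½ = 0.693147 / 24.4 = 0.02841 h⁻¹
Fraction remaining after one interval: r = e^(−kτ) = e^(−0.02841 × 19.8) = 0.5698
Before dose 3, 2 doses have been given (aged 1τ, 2τ).
C_trough = C₀ × (r + r²) = 7.629 × (0.5698 + 0.3247) = 6.824 mg/L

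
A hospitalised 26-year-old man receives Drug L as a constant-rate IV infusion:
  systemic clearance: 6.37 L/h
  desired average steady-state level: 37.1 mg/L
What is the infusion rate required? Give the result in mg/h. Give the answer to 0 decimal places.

At steady state, infusion rate R₀ = Css × CL = 37.1 × 6.370 = 236.3 mg/h

236 mg/h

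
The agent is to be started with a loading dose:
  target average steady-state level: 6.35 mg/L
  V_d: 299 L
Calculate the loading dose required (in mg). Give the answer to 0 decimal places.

LD = Css × Vd = 6.35 × 299 = 1899 mg

1899 mg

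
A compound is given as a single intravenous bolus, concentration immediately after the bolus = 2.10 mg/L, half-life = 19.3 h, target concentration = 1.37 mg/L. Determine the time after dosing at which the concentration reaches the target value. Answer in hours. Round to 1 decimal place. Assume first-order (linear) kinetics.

k = ln2 / t½ = 0.693147 / 19.3 = 0.03591 h⁻¹
t = ln(C₀ / C) / k = ln(2.100 / 1.37) / 0.03591
  = ln(1.533) / 0.03591 = 0.4272 / 0.03591 = 11.90 h

11.9 h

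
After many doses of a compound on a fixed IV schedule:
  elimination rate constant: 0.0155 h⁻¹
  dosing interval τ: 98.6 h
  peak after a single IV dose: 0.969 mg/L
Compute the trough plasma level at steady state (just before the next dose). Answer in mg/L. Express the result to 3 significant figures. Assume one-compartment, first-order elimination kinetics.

0.268 mg/L

e^(−kτ) = e^(−0.01550 × 98.6) = 0.2169
Accumulation ratio R = 1 / (1 − e^(−kτ)) = 1 / (1 − 0.2169) = 1.277
Steady-state trough = C₀ × R × e^(−kτ) = 0.969 × 1.277 × 0.2169 = 0.2684 mg/L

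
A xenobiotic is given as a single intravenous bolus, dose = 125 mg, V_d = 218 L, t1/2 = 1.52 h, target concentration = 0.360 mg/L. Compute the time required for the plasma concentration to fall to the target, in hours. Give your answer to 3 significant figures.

C₀ = Dose / Vd = 125.0 / 218 = 0.5734 mg/L
k = ln2 / t½ = 0.693147 / 1.52 = 0.4560 h⁻¹
t = ln(C₀ / C) / k = ln(0.5734 / 0.360) / 0.4560
  = ln(1.593) / 0.4560 = 0.4656 / 0.4560 = 1.021 h

1.02 h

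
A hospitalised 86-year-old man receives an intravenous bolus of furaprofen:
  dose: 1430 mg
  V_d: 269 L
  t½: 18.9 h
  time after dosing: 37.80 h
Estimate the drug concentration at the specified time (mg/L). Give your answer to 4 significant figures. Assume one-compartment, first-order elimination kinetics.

C₀ = Dose / Vd = 1430 / 269 = 5.316 mg/L
k = ln2 / t½ = 0.693147 / 18.9 = 0.03667 h⁻¹
t / t½ = 37.80 / 18.9 = 2 half-lives
C = C₀ × (1/2)^2 = 5.316 × 0.2500 = 1.329 mg/L

1.329 mg/L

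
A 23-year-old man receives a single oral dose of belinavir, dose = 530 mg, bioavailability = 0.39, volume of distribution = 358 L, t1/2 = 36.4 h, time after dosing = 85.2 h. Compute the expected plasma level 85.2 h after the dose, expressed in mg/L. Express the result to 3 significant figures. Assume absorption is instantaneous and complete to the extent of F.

Amount reaching circulation = F × Dose = 0.39 × 530.0 = 206.7 mg
C₀ = F·Dose / Vd = 206.7 / 358 = 0.5774 mg/L
k = ln2 / t½ = 0.693147 / 36.4 = 0.01904 h⁻¹
C = C₀ · e^(−k·t) = 0.5774 × e^(−0.01904 × 85.2)
  = 0.5774 × 0.1975 = 0.1140 mg/L

0.114 mg/L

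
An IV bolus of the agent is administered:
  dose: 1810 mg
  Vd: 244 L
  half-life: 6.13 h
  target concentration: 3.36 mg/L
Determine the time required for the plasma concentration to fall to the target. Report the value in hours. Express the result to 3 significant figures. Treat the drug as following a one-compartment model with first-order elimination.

7.00 h

C₀ = Dose / Vd = 1810 / 244 = 7.418 mg/L
k = ln2 / t½ = 0.693147 / 6.13 = 0.1131 h⁻¹
t = ln(C₀ / C) / k = ln(7.418 / 3.36) / 0.1131
  = ln(2.208) / 0.1131 = 0.7921 / 0.1131 = 7.004 h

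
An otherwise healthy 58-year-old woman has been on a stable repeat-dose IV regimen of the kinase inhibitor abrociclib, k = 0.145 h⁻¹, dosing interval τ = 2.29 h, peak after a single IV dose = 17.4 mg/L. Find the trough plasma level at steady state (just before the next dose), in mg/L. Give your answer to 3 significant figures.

e^(−kτ) = e^(−0.1450 × 2.29) = 0.7175
Accumulation ratio R = 1 / (1 − e^(−kτ)) = 1 / (1 − 0.7175) = 3.540
Steady-state trough = C₀ × R × e^(−kτ) = 17.4 × 3.540 × 0.7175 = 44.20 mg/L

44.2 mg/L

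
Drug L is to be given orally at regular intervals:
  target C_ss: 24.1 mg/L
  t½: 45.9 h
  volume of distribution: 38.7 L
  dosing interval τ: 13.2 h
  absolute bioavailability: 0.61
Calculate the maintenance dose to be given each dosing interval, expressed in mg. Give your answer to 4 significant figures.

304.8 mg

k = ln2 / t½ = 0.693147 / 45.9 = 0.01510 h⁻¹
CL = k × Vd = 0.01510 × 38.7 = 0.5844 L/h
At steady state, F × (Dose/τ) = Css × CL.
Dose = Css × CL × τ / F = 24.1 × 0.5844 × 13.2 / 0.61 = 304.8 mg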